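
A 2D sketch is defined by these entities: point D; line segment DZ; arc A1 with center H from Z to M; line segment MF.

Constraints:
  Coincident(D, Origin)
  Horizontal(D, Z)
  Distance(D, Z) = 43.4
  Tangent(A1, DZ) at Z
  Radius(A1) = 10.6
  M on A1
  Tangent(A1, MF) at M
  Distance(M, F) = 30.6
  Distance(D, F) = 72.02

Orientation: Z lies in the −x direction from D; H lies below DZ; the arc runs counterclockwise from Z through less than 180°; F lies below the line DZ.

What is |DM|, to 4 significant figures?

54.22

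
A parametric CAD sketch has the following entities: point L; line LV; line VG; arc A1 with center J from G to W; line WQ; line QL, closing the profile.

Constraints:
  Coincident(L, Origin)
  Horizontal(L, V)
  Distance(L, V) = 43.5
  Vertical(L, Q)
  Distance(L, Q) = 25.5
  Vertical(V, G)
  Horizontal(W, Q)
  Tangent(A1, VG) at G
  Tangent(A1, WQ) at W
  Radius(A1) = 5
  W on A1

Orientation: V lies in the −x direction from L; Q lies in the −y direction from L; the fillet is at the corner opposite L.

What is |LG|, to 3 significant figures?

48.1

L is at the origin; L and V share the same y with |LV| = 43.5 and V on the −x side, so V = (-43.5, 0.00). L and Q share the same x with |LQ| = 25.5 and Q on the −y side, so Q = (0.00, -25.5). The virtual corner opposite L is at (-43.5, -25.5). Since A1 is tangent to VG there, JG ⟂ VG and A1 meets WQ tangentially, so JW is at right angles to WQ, with radius 5.0, so the center J sits 5.0 in from both sides at J = (-38.5, -20.5). That places the tangent points at G = (-43.5, -20.5) on VG and W = (-38.5, -25.5) on WQ. Then |LG| = |G − L| = 48.1.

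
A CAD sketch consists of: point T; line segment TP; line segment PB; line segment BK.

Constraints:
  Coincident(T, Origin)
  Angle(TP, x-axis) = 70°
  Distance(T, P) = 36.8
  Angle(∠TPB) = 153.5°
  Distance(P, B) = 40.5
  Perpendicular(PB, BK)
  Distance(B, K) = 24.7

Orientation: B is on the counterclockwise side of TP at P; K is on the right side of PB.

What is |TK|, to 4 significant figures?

84.16

T is at the origin; TP runs at 70.0° with length 36.8, so P = 36.8·(cos 70.0°, sin 70.0°) = (12.59, 34.58). ∠TPB = 153.5°, so PB runs at 70.0° + (180° − 153.5°) = 96.50° from the x-axis; with |PB| = 40.5, B = P + 40.5·(cos 96.50°, sin 96.50°) = (8.002, 74.82). PB ⟂ BK; with |BK| = 24.7 on the right of PB, K = B + 24.7·(0.9936, 0.1132) = (32.54, 77.62). Then |TK| = |K − T| = 84.16.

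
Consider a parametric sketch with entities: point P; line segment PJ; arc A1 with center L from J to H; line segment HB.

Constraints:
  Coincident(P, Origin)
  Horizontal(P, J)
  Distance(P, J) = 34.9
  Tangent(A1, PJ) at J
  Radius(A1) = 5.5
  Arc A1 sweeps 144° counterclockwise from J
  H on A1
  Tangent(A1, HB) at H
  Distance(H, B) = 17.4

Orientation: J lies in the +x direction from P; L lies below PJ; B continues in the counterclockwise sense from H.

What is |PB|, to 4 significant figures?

50.00

On A1, J sits at bearing 90° from L; a 144° counterclockwise sweep puts H at bearing 234°, so H = L + 5.5·(cos 234°, sin 234°) = (31.67, -9.950). Since A1 is tangent to HB there, LH ⟂ HB, so HB runs along (−sin 234°, cos 234°); with |HB| = 17.4, B = (45.74, -20.18). Then |PB| = |B − P| = 50.00.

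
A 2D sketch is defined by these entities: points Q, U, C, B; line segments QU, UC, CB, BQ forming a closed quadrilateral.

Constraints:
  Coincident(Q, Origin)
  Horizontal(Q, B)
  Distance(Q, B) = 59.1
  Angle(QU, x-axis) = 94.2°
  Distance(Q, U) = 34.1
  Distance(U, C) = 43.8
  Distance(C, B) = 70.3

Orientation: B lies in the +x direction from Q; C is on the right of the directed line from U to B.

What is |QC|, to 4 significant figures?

13.94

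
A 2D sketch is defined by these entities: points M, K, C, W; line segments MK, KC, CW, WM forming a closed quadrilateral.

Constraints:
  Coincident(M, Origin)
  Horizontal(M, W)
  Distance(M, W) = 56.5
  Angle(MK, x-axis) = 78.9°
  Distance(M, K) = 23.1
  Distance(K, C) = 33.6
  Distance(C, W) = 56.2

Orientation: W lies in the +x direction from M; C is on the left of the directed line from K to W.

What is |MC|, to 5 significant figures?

54.752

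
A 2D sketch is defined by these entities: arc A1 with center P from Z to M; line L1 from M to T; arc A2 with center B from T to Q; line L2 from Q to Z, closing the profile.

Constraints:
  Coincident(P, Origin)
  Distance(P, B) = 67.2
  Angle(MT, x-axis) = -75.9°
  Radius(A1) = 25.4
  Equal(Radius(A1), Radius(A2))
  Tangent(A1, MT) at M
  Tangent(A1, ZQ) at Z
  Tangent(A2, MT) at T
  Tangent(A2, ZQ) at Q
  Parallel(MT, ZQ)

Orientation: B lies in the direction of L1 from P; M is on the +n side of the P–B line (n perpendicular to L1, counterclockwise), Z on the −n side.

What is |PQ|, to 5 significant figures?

71.840

Tangency of A1 to both parallel lines with radius 25.4 puts M and Z at P ± 25.4·n: M = (24.635, 6.1878), Z = (-24.635, -6.1878). Equal radii place T and Q the same way about B: T = B + 25.4·n = (41.006, -58.988), Q = B − 25.4·n = (-8.2638, -71.363). Then |PQ| = |Q − P| = 71.840.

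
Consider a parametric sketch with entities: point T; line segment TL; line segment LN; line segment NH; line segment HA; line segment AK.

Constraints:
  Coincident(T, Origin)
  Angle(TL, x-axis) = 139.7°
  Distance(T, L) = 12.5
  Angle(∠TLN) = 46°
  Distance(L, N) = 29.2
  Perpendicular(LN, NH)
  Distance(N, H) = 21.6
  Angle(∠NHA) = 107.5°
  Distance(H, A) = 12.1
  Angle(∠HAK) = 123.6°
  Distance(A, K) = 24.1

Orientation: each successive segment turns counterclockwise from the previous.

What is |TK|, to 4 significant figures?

9.842

∠NHA = 107.5° gives HA at 76.20° from the x-axis; with |HA| = 12.1, A = (16.79, -7.910). ∠HAK = 123.6° gives AK at 132.6° from the x-axis; with |AK| = 24.1, K = (0.4795, 9.830). Then |TK| = |K − T| = 9.842.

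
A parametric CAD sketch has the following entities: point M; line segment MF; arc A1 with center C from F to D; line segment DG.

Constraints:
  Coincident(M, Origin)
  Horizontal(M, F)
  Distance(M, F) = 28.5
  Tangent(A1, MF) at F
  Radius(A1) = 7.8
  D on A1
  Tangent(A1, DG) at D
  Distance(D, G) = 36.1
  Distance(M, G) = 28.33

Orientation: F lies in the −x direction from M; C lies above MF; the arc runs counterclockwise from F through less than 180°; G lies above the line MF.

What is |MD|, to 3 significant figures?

23.0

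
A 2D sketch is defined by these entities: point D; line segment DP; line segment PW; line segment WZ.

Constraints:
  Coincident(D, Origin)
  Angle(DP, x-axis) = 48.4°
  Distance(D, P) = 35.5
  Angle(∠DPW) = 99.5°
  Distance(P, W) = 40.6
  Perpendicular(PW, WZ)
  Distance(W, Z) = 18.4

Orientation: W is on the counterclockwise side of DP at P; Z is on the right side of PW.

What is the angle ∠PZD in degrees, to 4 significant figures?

24.60°

∠DPW = 99.5°, so PW runs at 48.4° + (180° − 99.5°) = 128.9° from the x-axis; with |PW| = 40.6, W = P + 40.6·(cos 128.9°, sin 128.9°) = (-1.926, 58.14). The perpendicularity gives WZ at right angles to PW; with |WZ| = 18.4 on the right of PW, Z = W + 18.4·(0.7782, 0.6280) = (12.39, 69.70). Then cos ∠PZD = ZP·ZD / (|ZP||ZD|), giving 24.60°.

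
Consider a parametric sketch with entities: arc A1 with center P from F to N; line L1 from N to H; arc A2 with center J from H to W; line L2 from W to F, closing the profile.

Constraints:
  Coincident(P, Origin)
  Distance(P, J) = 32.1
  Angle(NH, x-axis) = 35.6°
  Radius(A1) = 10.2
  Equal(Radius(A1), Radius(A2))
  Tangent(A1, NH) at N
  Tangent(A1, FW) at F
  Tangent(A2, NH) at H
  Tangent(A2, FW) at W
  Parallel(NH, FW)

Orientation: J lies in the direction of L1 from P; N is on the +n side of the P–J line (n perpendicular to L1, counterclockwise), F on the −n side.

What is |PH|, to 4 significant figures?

33.68

Tangency of A1 to both parallel lines with radius 10.2 puts N and F at P ± 10.2·n: N = (-5.938, 8.294), F = (5.938, -8.294). Equal radii place H and W the same way about J: H = J + 10.2·n = (20.16, 26.98), W = J − 10.2·n = (32.04, 10.39). Then |PH| = |H − P| = 33.68.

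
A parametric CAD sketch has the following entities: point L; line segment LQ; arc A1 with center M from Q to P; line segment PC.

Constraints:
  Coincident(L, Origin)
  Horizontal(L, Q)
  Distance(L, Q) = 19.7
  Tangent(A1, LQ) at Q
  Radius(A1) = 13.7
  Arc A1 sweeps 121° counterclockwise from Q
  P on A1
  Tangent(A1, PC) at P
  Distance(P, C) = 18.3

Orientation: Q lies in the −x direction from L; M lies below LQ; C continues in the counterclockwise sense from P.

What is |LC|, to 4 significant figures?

42.58

L is at the origin; L and Q share the same y with |LQ| = 19.7 and Q on the −x side, so Q = (-19.70, 0.000). Tangency of A1 to LQ means the radius MQ is perpendicular to LQ, so M = Q + (0, -13.7) = (-19.70, -13.70). On A1, Q sits at bearing 90° from M; a 121° counterclockwise sweep puts P at bearing 211°, so P = M + 13.7·(cos 211°, sin 211°) = (-31.44, -20.76). Tangency of A1 to PC means the radius MP is perpendicular to PC, so PC runs along (−sin 211°, cos 211°); with |PC| = 18.3, C = (-22.02, -36.44). Then |LC| = |C − L| = 42.58.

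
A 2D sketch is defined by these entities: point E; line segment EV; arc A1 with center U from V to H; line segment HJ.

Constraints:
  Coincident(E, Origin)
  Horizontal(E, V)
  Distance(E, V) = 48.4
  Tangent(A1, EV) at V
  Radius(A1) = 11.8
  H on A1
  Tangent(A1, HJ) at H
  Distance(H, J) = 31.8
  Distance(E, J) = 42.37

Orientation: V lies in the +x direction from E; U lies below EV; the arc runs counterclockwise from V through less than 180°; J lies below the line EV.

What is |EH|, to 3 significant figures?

38.4

Checks: E.y = 0.00, V.y = 0.00 ✓; |UH| = 11.80 ✓; ∠(UH, HJ) = 90.00° ✓; |HJ| = 31.80 ✓; |EJ| = 42.37 ✓.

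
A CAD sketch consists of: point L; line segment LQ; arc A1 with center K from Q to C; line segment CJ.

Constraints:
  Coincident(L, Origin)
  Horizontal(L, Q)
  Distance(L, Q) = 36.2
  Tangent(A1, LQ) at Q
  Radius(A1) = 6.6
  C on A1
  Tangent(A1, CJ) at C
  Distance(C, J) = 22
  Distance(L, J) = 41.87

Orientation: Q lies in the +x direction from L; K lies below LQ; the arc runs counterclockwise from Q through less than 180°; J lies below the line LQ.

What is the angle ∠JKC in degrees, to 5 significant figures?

73.301°

L is at the origin; L and Q share the same y with |LQ| = 36.2 and Q on the +x side, so Q = (36.200, 0.0000). Tangency of A1 to LQ means the radius KQ is perpendicular to LQ, so K = Q + (0, -6.6) = (36.200, -6.6000). Since KC ⟂ CJ (tangency), |KJ| = √(6.6² + 22.0²) = 22.969 regardless of where C sits on A1. So J lies on both circle(L, 41.87) and circle(K, 22.969); the below-LQ intersection is J = (30.375, -28.818). C is the foot of the tangent from J: C = (29.604, -6.8313).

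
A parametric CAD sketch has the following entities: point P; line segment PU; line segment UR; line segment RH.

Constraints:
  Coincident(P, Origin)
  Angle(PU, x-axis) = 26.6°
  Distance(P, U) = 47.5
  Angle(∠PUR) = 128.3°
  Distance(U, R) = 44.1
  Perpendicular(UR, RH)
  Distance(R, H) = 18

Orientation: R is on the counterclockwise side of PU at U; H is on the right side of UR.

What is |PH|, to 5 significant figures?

91.998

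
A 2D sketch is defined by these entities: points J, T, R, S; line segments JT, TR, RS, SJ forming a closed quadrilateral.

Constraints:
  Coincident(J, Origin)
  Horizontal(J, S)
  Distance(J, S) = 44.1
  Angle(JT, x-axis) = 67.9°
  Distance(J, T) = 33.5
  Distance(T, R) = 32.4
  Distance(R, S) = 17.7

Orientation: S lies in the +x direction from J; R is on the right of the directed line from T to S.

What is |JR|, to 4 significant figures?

26.55

Checks: |TR| = 32.40 ✓; |RS| = 17.70 ✓.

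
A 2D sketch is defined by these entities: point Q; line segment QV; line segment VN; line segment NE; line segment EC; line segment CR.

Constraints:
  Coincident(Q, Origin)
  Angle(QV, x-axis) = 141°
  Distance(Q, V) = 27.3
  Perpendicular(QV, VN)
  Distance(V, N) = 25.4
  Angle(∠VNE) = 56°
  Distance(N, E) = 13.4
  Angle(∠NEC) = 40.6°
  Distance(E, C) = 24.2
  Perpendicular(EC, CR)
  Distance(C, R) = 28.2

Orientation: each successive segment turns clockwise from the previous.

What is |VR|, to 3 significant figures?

46.1

Q is at the origin; QV runs at 141.0° with length 27.3, so V = (-21.2, 17.2). QV is perpendicular to VN, so VN runs at 51.0°; with |VN| = 25.4, N = (-5.23, 36.9). ∠VNE = 56.0° gives NE at -73.0° from the x-axis; with |NE| = 13.4, E = (-1.31, 24.1). ∠NEC = 40.6° gives EC at 148° from the x-axis; with |EC| = 24.2, C = (-21.7, 37.1). EC is perpendicular to CR, so CR runs at 57.6°; with |CR| = 28.2, R = (-6.64, 60.9). Then |VR| = |R − V| = 46.1.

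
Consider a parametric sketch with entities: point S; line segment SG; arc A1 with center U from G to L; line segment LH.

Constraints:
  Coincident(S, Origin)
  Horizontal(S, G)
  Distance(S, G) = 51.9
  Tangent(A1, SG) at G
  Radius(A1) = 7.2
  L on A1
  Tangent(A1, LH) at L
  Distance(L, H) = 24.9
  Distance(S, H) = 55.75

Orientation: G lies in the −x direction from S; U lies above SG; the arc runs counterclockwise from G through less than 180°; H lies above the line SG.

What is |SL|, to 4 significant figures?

45.31

Checks: S.y = 0.00, G.y = 0.00 ✓; |UL| = 7.200 ✓; ∠(UL, LH) = 90.00° ✓; |LH| = 24.90 ✓; |SH| = 55.75 ✓.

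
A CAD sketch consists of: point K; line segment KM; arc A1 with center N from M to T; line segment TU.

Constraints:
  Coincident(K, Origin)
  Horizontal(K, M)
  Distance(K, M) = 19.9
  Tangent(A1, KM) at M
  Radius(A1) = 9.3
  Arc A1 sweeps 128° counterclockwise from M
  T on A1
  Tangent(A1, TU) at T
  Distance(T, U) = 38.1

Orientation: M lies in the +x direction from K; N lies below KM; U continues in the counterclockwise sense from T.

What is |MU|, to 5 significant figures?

47.849

K is at the origin; K and M share the same y with |KM| = 19.9 and M on the +x side, so M = (19.900, 0.0000). The tangent condition forces NM to be normal to KM, so N = M + (0, -9.3) = (19.900, -9.3000). On A1, M sits at bearing 90° from N; a 128° counterclockwise sweep puts T at bearing 218°, so T = N + 9.3·(cos 218°, sin 218°) = (12.571, -15.026). The tangent condition forces NT to be normal to TU, so TU runs along (−sin 218°, cos 218°); with |TU| = 38.1, U = (36.028, -45.049). Then |MU| = |U − M| = 47.849.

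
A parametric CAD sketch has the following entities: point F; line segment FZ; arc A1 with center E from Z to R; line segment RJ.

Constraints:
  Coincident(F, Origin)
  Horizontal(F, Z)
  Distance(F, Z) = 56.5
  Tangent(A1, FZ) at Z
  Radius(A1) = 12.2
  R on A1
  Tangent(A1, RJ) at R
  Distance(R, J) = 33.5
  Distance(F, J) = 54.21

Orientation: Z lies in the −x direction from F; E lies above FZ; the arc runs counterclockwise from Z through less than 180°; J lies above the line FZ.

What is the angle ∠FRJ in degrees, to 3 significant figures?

85.0°

Checks: |EZ| = 12.20 ✓; |ER| = 12.20 ✓; ∠(ER, RJ) = 90.00° ✓; |RJ| = 33.50 ✓; |FJ| = 54.21 ✓.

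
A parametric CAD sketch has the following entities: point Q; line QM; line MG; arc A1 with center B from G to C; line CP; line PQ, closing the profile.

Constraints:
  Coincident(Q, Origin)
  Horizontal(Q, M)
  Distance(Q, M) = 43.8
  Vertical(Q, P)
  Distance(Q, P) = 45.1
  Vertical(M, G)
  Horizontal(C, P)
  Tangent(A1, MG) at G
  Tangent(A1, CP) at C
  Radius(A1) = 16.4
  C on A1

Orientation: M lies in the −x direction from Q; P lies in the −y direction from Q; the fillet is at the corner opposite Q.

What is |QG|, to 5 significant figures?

52.365

The virtual corner opposite Q is at (-43.800, -45.100). A1 meets MG tangentially, so BG is at right angles to MG and A1 meets CP tangentially, so BC is at right angles to CP, with radius 16.4, so the center B sits 16.4 in from both sides at B = (-27.400, -28.700). That places the tangent points at G = (-43.800, -28.700) on MG and C = (-27.400, -45.100) on CP. Then |QG| = |G − Q| = 52.365.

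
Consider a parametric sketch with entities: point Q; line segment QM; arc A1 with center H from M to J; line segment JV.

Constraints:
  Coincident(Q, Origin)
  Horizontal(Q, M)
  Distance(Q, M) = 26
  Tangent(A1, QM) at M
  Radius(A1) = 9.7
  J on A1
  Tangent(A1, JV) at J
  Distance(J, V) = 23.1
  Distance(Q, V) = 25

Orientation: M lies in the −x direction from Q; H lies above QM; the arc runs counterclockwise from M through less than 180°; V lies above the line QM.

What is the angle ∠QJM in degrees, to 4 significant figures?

136.1°

Checks: |HJ| = 9.700 ✓; ∠(HJ, JV) = 90.00° ✓; |JV| = 23.10 ✓; |QV| = 25.00 ✓.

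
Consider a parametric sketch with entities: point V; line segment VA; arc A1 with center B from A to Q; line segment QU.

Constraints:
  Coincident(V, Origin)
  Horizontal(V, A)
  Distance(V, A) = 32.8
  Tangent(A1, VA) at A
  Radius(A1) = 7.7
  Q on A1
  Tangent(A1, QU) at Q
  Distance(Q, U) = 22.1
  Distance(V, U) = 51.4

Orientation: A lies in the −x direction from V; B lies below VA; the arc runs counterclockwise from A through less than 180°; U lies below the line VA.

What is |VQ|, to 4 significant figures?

41.08

Checks: |BQ| = 7.700 ✓; ∠(BQ, QU) = 90.00° ✓; |QU| = 22.10 ✓; |VU| = 51.40 ✓.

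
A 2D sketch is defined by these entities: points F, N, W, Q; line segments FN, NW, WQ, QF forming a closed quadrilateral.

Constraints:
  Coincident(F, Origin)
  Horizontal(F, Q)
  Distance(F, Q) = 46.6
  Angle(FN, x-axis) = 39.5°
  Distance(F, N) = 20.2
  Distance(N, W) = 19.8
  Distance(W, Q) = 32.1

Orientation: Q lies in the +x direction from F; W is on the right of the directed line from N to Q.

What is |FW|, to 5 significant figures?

16.769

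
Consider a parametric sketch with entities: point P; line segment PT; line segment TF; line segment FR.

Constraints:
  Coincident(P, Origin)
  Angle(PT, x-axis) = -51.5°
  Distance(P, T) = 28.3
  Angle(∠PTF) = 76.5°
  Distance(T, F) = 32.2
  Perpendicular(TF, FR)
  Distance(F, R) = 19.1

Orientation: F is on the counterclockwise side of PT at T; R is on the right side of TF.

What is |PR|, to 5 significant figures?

53.181

P is at the origin; PT runs at -51.5° with length 28.3, so T = 28.3·(cos -51.5°, sin -51.5°) = (17.617, -22.148). ∠PTF = 76.5°, so TF runs at -51.5° + (180° − 76.5°) = 52.000° from the x-axis; with |TF| = 32.2, F = T + 32.2·(cos 52.000°, sin 52.000°) = (37.441, 3.2261). TF ⟂ FR; with |FR| = 19.1 on the right of TF, R = F + 19.1·(0.78801, -0.61566) = (52.492, -8.5330). Then |PR| = |R − P| = 53.181.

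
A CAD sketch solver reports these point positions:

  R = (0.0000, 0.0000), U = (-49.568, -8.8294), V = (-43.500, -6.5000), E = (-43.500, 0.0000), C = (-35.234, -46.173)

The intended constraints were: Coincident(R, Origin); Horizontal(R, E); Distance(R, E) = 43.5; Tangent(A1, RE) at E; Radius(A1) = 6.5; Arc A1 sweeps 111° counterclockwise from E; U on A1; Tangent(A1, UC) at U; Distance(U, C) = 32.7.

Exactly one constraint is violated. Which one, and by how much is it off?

Distance(U, C) = 32.7 — off by 7.30.

R = (0.00, 0.00) ✓; R.y = 0.00, E.y = 0.00 ✓; |RE| = 43.50 ✓; ∠(VE, ER) = 90.00° ✓; |VE| = 6.500 ✓; bearing(V→U) − bearing(V→E) = 111.0° ✓; |VU| = 6.500 ✓; ∠(VU, UC) = 90.00° ✓; |UC| = 40.00 ✗.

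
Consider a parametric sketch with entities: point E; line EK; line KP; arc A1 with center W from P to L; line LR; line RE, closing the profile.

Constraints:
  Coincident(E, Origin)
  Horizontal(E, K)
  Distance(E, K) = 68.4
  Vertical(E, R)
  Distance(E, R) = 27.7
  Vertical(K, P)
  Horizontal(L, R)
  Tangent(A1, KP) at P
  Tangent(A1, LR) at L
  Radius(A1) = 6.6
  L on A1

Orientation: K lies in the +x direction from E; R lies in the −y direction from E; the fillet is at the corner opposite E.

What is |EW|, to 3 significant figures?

65.3

E is at the origin; E and K share the same y with |EK| = 68.4 and K on the +x side, so K = (68.4, 0.00). E and R share the same x with |ER| = 27.7 and R on the −y side, so R = (0.00, -27.7). The virtual corner opposite E is at (68.4, -27.7). A1 meets KP tangentially, so WP is at right angles to KP and tangency of A1 to LR means the radius WL is perpendicular to LR, with radius 6.6, so the center W sits 6.6 in from both sides at W = (61.8, -21.1). Then |EW| = |W − E| = 65.3.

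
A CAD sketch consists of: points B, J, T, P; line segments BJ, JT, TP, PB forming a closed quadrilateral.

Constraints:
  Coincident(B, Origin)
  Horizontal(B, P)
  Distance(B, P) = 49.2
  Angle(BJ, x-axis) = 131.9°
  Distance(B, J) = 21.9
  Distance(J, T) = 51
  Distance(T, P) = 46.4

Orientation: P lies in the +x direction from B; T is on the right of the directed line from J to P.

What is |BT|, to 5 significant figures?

29.771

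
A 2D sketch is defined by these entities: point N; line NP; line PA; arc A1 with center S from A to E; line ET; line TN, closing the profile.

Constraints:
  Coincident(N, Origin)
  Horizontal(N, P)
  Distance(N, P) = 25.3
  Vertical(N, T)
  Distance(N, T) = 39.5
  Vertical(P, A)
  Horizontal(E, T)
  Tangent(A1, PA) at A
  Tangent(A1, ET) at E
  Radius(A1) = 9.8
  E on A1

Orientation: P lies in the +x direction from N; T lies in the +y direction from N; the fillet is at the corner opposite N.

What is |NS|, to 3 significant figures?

33.5

N is at the origin; NP is horizontal with |NP| = 25.3 and P on the +x side, so P = (25.3, 0.00). N and T share the same x with |NT| = 39.5 and T on the +y side, so T = (0.00, 39.5). The virtual corner opposite N is at (25.3, 39.5). The tangent condition forces SA to be normal to PA and the tangent condition forces SE to be normal to ET, with radius 9.8, so the center S sits 9.8 in from both sides at S = (15.5, 29.7). Then |NS| = |S − N| = 33.5.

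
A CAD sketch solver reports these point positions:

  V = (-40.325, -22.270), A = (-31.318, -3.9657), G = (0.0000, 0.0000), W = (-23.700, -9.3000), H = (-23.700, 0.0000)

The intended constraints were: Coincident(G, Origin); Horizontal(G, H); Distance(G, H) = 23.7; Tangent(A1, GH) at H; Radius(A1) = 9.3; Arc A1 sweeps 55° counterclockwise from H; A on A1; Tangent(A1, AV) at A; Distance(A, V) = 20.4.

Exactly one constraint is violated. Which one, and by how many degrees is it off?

Tangent(A1, AV) at A — off by 8.80°.

G = (0.00, 0.00) ✓; G.y = 0.00, H.y = 0.00 ✓; |GH| = 23.70 ✓; ∠(WH, HG) = 90.00° ✓; |WH| = 9.300 ✓; bearing(W→A) − bearing(W→H) = 55.00° ✓; |WA| = 9.300 ✓; ∠(WA, AV) = 81.20° ✗; |AV| = 20.40 ✓.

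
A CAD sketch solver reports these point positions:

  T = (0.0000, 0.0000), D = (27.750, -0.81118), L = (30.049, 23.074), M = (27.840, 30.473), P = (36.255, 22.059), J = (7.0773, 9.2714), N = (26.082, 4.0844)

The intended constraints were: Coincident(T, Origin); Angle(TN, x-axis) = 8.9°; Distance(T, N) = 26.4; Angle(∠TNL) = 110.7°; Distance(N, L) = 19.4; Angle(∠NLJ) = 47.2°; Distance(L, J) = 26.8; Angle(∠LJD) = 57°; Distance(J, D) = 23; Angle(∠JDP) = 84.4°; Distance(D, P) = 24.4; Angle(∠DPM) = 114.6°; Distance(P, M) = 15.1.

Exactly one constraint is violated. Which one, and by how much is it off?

Distance(P, M) = 15.1 — off by 3.20.

T = (0.00, 0.00) ✓; TN at 8.900° ✓; |TN| = 26.40 ✓; ∠TNL = 110.7° ✓; |NL| = 19.40 ✓; ∠NLJ = 47.20° ✓; |LJ| = 26.80 ✓; ∠LJD = 57.00° ✓; |JD| = 23.00 ✓; ∠JDP = 84.40° ✓; |DP| = 24.40 ✓; ∠DPM = 114.6° ✓; |PM| = 11.90 ✗.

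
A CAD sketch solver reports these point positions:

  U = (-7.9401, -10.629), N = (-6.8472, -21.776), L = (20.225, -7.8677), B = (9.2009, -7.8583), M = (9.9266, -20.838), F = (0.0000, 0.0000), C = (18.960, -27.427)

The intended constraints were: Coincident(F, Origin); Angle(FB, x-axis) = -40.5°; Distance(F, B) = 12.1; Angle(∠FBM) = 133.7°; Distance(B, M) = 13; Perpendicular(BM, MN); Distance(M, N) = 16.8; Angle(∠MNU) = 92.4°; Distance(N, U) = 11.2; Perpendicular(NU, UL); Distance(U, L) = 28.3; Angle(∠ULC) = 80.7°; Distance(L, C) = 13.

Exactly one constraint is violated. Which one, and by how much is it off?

Distance(L, C) = 13 — off by 6.60.

F = (0.00, 0.00) ✓; FB at -40.50° ✓; |FB| = 12.10 ✓; ∠FBM = 133.7° ✓; |BM| = 13.00 ✓; ∠(BM, MN) = 90.00° ✓; |MN| = 16.80 ✓; ∠MNU = 92.40° ✓; |NU| = 11.20 ✓; ∠(NU, UL) = 90.00° ✓; |UL| = 28.30 ✓; ∠ULC = 80.70° ✓; |LC| = 19.60 ✗.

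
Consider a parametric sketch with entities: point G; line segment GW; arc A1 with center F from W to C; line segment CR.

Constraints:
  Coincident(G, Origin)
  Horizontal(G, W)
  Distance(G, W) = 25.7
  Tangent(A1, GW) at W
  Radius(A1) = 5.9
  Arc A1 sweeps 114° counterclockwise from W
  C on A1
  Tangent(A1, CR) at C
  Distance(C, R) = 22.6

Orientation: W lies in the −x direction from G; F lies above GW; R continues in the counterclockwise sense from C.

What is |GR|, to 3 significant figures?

41.3

On A1, W sits at bearing -90° from F; a 114° counterclockwise sweep puts C at bearing 24°, so C = F + 5.9·(cos 24°, sin 24°) = (-20.3, 8.30). Tangency of A1 to CR means the radius FC is perpendicular to CR, so CR runs along (−sin 24°, cos 24°); with |CR| = 22.6, R = (-29.5, 28.9). Then |GR| = |R − G| = 41.3.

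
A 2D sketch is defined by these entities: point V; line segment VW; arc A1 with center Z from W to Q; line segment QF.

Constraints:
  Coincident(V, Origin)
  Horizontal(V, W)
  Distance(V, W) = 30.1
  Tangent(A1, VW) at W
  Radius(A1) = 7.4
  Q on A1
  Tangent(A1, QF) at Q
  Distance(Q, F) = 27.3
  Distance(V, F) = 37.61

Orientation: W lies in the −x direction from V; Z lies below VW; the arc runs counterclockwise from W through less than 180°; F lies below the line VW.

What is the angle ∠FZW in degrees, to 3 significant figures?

155°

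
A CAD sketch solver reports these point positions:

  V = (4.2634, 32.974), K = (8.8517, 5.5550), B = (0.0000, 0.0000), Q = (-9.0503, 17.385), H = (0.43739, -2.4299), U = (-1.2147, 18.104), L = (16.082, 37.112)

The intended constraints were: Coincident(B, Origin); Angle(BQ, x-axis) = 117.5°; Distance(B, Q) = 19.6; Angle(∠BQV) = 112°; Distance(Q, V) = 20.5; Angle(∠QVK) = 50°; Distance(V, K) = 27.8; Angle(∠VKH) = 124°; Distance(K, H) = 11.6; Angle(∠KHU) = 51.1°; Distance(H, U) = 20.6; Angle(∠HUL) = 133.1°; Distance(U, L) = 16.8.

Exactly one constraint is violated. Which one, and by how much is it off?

Distance(U, L) = 16.8 — off by 8.90.

B = (0.00, 0.00) ✓; BQ at 117.5° ✓; |BQ| = 19.60 ✓; ∠BQV = 112.0° ✓; |QV| = 20.50 ✓; ∠QVK = 50.00° ✓; |VK| = 27.80 ✓; ∠VKH = 124.0° ✓; |KH| = 11.60 ✓; ∠KHU = 51.10° ✓; |HU| = 20.60 ✓; ∠HUL = 133.1° ✓; |UL| = 25.70 ✗.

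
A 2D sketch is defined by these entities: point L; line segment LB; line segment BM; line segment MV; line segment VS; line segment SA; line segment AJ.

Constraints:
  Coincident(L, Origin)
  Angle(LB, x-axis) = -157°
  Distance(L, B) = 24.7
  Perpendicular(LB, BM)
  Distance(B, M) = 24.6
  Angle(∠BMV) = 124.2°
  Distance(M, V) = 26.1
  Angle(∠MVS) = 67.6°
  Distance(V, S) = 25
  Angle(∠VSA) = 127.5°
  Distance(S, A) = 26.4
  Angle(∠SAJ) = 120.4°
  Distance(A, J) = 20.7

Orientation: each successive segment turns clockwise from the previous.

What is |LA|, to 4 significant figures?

16.09

L is at the origin; LB runs at -157.0° with length 24.7, so B = (-22.74, -9.651). LB is perpendicular to BM, so BM runs at 113.0°; with |BM| = 24.6, M = (-32.35, 12.99). ∠BMV = 124.2° gives MV at 57.20° from the x-axis; with |MV| = 26.1, V = (-18.21, 34.93). ∠MVS = 67.6° gives VS at -55.20° from the x-axis; with |VS| = 25.0, S = (-3.942, 14.40). ∠VSA = 127.5° gives SA at -107.7° from the x-axis; with |SA| = 26.4, A = (-11.97, -10.75). Then |LA| = |A − L| = 16.09.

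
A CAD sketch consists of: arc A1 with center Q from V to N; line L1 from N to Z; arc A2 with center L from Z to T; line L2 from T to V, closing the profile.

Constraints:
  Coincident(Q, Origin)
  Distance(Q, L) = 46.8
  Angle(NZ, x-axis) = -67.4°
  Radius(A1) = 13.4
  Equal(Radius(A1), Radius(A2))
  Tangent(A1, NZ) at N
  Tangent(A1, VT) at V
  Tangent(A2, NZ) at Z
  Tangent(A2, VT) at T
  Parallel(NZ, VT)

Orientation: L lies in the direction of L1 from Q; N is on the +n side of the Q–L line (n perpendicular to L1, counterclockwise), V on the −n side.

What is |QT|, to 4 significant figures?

48.68

Tangency of A1 to both parallel lines with radius 13.4 puts N and V at Q ± 13.4·n: N = (12.37, 5.150), V = (-12.37, -5.150). Equal radii place Z and T the same way about L: Z = L + 13.4·n = (30.36, -38.06), T = L − 13.4·n = (5.614, -48.36). Then |QT| = |T − Q| = 48.68.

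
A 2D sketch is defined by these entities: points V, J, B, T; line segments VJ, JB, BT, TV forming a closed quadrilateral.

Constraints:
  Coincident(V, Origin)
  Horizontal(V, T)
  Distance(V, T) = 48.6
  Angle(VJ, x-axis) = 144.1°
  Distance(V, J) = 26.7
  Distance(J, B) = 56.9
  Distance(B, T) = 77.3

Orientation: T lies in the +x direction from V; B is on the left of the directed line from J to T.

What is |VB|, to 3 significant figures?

65.3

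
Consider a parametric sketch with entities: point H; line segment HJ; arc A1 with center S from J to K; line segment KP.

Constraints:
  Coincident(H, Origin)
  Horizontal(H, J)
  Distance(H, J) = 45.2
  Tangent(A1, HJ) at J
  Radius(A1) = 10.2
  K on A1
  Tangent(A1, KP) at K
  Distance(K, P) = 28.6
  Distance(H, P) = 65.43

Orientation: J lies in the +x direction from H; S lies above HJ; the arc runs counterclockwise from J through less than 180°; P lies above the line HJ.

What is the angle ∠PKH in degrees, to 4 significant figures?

94.82°

Checks: |SK| = 10.20 ✓; ∠(SK, KP) = 90.00° ✓; |KP| = 28.60 ✓; |HP| = 65.43 ✓.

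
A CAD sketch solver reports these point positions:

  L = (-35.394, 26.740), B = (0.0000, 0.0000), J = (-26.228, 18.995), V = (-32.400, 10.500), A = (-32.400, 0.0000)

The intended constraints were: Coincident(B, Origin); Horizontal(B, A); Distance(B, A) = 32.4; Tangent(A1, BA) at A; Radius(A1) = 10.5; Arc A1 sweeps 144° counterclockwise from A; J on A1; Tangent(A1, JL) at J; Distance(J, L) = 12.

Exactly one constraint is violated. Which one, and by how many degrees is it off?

Tangent(A1, JL) at J — off by 4.20°.

B = (0.00, 0.00) ✓; B.y = 0.00, A.y = 0.00 ✓; |BA| = 32.40 ✓; ∠(VA, AB) = 90.00° ✓; |VA| = 10.50 ✓; bearing(V→J) − bearing(V→A) = 144.0° ✓; |VJ| = 10.50 ✓; ∠(VJ, JL) = 94.20° ✗; |JL| = 12.00 ✓.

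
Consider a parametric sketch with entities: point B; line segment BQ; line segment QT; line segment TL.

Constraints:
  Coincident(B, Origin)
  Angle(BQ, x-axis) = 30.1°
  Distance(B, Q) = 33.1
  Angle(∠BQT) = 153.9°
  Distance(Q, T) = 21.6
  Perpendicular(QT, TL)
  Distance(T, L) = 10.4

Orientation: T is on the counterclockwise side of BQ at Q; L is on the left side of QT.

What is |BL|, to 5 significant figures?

51.493

B is at the origin; BQ runs at 30.1° with length 33.1, so Q = 33.1·(cos 30.1°, sin 30.1°) = (28.637, 16.600). ∠BQT = 153.9°, so QT runs at 30.1° + (180° − 153.9°) = 56.200° from the x-axis; with |QT| = 21.6, T = Q + 21.6·(cos 56.200°, sin 56.200°) = (40.652, 34.549). The perpendicularity gives TL at right angles to QT; with |TL| = 10.4 on the left of QT, L = T + 10.4·(-0.83098, 0.55630) = (32.010, 40.335). Then |BL| = |L − B| = 51.493.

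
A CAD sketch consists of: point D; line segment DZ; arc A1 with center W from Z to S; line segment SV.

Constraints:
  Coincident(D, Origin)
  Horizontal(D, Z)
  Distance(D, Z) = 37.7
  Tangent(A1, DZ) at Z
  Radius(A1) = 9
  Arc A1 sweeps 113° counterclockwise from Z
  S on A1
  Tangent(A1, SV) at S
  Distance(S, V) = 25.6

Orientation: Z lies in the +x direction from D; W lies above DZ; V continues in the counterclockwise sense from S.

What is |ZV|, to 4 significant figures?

36.12

On A1, Z sits at bearing -90° from W; a 113° counterclockwise sweep puts S at bearing 23°, so S = W + 9.0·(cos 23°, sin 23°) = (45.98, 12.52). Tangency of A1 to SV means the radius WS is perpendicular to SV, so SV runs along (−sin 23°, cos 23°); with |SV| = 25.6, V = (35.98, 36.08). Then |ZV| = |V − Z| = 36.12.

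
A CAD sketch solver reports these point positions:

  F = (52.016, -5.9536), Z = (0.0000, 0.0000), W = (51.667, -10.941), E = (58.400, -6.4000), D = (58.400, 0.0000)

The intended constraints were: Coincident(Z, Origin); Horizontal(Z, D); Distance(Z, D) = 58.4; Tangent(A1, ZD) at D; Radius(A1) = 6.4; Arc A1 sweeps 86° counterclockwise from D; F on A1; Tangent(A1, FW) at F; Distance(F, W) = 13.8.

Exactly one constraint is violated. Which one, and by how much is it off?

Distance(F, W) = 13.8 — off by 8.80.

Z = (0.00, 0.00) ✓; Z.y = 0.00, D.y = 0.00 ✓; |ZD| = 58.40 ✓; ∠(ED, DZ) = 90.00° ✓; |ED| = 6.400 ✓; bearing(E→F) − bearing(E→D) = 86.00° ✓; |EF| = 6.400 ✓; ∠(EF, FW) = 90.00° ✓; |FW| = 5.000 ✗.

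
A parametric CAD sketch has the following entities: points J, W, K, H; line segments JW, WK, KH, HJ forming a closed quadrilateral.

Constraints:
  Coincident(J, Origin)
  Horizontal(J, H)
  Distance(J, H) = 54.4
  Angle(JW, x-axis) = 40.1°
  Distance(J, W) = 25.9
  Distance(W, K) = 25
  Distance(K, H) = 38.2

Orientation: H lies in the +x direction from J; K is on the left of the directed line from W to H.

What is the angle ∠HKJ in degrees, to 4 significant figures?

73.76°

Checks: |WK| = 25.00 ✓; |KH| = 38.20 ✓.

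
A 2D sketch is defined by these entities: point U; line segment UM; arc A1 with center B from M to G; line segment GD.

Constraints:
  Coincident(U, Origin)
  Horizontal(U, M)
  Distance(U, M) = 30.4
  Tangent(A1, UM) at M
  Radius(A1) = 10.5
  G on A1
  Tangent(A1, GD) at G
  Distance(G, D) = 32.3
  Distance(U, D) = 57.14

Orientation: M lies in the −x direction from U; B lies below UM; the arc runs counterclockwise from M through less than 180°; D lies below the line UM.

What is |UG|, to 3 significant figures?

42.5

Checks: |UM| = 30.40 ✓; |BG| = 10.50 ✓; ∠(BG, GD) = 90.00° ✓; |GD| = 32.30 ✓; |UD| = 57.14 ✓.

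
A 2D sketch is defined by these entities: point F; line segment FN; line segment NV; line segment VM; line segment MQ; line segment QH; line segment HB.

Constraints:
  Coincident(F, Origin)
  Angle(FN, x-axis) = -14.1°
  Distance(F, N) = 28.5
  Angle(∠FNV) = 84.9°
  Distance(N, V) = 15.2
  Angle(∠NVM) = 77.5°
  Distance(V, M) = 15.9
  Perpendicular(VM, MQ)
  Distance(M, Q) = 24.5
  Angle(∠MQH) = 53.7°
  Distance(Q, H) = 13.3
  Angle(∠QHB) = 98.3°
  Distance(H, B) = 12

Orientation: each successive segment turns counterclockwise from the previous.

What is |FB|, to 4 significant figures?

19.64

F is at the origin; FN runs at -14.1° with length 28.5, so N = (27.64, -6.943). ∠FNV = 84.9° gives NV at 81.00° from the x-axis; with |NV| = 15.2, V = (30.02, 8.070). ∠NVM = 77.5° gives VM at -176.5° from the x-axis; with |VM| = 15.9, M = (14.15, 7.099). VM ⟂ MQ, so MQ runs at -86.50°; with |MQ| = 24.5, Q = (15.64, -17.36). ∠MQH = 53.7° gives QH at 39.80° from the x-axis; with |QH| = 13.3, H = (25.86, -8.842). ∠QHB = 98.3° gives HB at 121.5° from the x-axis; with |HB| = 12.0, B = (19.59, 1.390). Then |FB| = |B − F| = 19.64.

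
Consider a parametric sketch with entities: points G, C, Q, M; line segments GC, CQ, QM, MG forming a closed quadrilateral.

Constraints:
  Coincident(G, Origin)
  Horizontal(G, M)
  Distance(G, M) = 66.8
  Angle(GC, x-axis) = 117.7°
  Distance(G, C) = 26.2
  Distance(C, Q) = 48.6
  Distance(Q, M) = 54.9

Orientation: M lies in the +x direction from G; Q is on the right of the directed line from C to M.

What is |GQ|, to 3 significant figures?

22.7

G is at the origin; G and M share the same y with |GM| = 66.8 and M in +x, so M = (66.8, 0). GC runs at 117.7° with |GC| = 26.2, so C = (-12.2, 23.2). Q is determined by |CQ| = 48.6 and |QM| = 54.9 together: it lies at the intersection of circle(C, 48.6) and circle(M, 54.9). With |CM| = 82.3, the foot of the radical line on CM is 37.2 from C and the perpendicular offset is √(48.6² − 37.2²) = 31.3. Taking the right-of-CM solution: Q = (14.7, -17.3).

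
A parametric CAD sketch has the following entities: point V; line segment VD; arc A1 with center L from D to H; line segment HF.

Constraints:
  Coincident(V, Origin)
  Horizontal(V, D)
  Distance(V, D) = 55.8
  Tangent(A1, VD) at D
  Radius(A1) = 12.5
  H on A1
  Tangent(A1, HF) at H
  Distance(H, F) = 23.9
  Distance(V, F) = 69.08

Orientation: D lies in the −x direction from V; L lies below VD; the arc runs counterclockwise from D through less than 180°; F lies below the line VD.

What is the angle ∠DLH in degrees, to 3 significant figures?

116°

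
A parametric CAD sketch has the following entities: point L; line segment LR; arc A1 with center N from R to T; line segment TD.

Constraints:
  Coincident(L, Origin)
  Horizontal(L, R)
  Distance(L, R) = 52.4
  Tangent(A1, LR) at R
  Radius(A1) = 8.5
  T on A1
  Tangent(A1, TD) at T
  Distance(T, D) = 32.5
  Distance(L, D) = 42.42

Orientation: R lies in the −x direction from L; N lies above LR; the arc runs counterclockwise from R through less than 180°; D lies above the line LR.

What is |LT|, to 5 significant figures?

45.339

L is at the origin; L and R share the same y with |LR| = 52.4 and R on the −x side, so R = (-52.400, 0.0000). Tangency of A1 to LR means the radius NR is perpendicular to LR, so N = R + (0, 8.5) = (-52.400, 8.5000). Since NT ⟂ TD (tangency), |ND| = √(8.5² + 32.5²) = 33.593 regardless of where T sits on A1. So D lies on both circle(L, 42.42) and circle(N, 33.593); the above-LR intersection is D = (-28.143, 31.740). T is the foot of the tangent from D: T = (-45.158, 4.0499).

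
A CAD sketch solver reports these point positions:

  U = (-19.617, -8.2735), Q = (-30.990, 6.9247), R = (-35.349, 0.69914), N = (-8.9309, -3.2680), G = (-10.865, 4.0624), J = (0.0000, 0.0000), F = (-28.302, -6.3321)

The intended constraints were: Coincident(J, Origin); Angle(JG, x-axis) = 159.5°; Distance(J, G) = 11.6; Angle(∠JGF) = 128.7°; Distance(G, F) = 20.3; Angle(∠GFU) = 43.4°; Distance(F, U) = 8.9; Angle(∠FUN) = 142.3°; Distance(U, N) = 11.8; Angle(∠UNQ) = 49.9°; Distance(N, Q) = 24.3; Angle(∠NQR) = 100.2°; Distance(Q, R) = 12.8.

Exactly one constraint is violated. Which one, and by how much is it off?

Distance(Q, R) = 12.8 — off by 5.20.

J = (0.00, 0.00) ✓; JG at 159.5° ✓; |JG| = 11.60 ✓; ∠JGF = 128.7° ✓; |GF| = 20.30 ✓; ∠GFU = 43.40° ✓; |FU| = 8.899 ✓; ∠FUN = 142.3° ✓; |UN| = 11.80 ✓; ∠UNQ = 49.90° ✓; |NQ| = 24.30 ✓; ∠NQR = 100.2° ✓; |QR| = 7.600 ✗.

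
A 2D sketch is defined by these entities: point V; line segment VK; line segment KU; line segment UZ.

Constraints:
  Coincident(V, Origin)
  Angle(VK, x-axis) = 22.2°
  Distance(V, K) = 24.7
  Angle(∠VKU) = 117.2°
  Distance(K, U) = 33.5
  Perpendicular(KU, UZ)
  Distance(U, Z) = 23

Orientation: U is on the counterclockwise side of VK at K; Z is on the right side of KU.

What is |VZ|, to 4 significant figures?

63.47

∠VKU = 117.2°, so KU runs at 22.2° + (180° − 117.2°) = 85.00° from the x-axis; with |KU| = 33.5, U = K + 33.5·(cos 85.00°, sin 85.00°) = (25.79, 42.71). KU is perpendicular to UZ; with |UZ| = 23.0 on the right of KU, Z = U + 23.0·(0.9962, -0.08716) = (48.70, 40.70). Then |VZ| = |Z − V| = 63.47.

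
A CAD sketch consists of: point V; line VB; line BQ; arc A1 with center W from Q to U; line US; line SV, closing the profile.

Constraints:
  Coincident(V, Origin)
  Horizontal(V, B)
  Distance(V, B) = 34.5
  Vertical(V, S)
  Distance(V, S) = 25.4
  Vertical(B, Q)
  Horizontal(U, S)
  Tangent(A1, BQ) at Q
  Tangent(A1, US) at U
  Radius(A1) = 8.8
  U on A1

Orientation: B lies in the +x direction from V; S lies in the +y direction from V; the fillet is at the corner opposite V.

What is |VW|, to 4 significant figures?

30.59

VS is vertical with |VS| = 25.4 and S on the +y side, so S = (0.000, 25.40). The virtual corner opposite V is at (34.50, 25.40). A1 meets BQ tangentially, so WQ is at right angles to BQ and since A1 is tangent to US there, WU ⟂ US, with radius 8.8, so the center W sits 8.8 in from both sides at W = (25.70, 16.60). Then |VW| = |W − V| = 30.59.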